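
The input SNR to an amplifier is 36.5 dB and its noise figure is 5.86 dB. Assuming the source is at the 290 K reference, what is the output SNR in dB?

30.64 dB

By definition F = SNR_in/SNR_out, so in dB: SNR_out = SNR_in − NF
SNR_out = 36.5 − 5.86 = 30.64 dB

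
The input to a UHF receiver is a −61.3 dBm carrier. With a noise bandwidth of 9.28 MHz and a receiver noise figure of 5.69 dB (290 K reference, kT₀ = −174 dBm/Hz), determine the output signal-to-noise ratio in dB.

37.3 dB

Noise floor: N = −174 + 10 log₁₀(B) + NF
10 log₁₀(9.28×10⁶) = 69.68 dB
N = −174 + 69.68 + 5.69 = −98.63 dBm
SNR = P_sig − N = −61.3 − (−98.63) = 37.33 dB → 37.3 dB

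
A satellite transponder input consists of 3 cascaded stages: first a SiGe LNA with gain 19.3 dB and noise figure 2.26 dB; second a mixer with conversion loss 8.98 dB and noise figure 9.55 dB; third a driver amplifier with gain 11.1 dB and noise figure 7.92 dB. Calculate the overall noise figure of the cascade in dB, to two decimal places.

3.54 dB

Convert to linear (a loss of L dB is a gain of −L dB): F_i = 10^(NF_i/10), G_i = 10^(G_i,dB/10)
  Stage 1: F_1 = 10^(2.26/10) = 1.683, G_1 = 10^(19.3/10) = 85.11
  Stage 2: F_2 = 10^(9.55/10) = 9.016, G_2 = 10^(−8.98/10) = 0.1265
  Stage 3: F_3 = 10^(7.92/10) = 6.194, G_3 = 10^(11.1/10) = 12.88
Friis cascade:
  F = 1.683 + (9.016 − 1)/85.11 + (6.194 − 1)/10.76 = 2.259
NF = 10 log₁₀(2.259) = 3.54 dB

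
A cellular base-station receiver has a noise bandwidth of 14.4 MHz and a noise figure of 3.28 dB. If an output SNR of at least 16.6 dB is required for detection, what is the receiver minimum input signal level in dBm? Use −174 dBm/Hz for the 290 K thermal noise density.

Sensitivity = −174 + 10 log₁₀(B) + NF + SNR_min
= −174 + 71.58 + 3.28 + 16.6
= −82.54 dBm → −82.5 dBm

−82.5 dBm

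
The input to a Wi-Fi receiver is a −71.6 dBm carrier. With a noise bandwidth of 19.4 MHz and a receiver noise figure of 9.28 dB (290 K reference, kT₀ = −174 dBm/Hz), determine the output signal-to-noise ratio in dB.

20.2 dB

Noise floor: N = −174 + 10 log₁₀(B) + NF
10 log₁₀(1.94×10⁷) = 72.88 dB
N = −174 + 72.88 + 9.28 = −91.84 dBm
SNR = P_sig − N = −71.6 − (−91.84) = 20.24 dB → 20.2 dB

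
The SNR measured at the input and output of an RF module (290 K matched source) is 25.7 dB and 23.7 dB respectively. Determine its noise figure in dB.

2.0 dB

NF (dB) = SNR_in(dB) − SNR_out(dB) when the source is at T₀
NF = 25.7 − 23.7 = 2.0 dB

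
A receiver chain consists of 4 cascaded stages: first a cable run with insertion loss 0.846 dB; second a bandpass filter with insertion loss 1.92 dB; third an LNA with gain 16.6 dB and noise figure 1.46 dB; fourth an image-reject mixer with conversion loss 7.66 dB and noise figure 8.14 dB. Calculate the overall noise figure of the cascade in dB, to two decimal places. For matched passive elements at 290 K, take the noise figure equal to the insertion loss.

4.59 dB

Convert to linear (a loss of L dB is a gain of −L dB): F_i = 10^(NF_i/10), G_i = 10^(G_i,dB/10)
  Stage 1: F_1 = 10^(0.846/10) = 1.215, G_1 = 10^(−0.846/10) = 0.8230
  Stage 2: F_2 = 10^(1.92/10) = 1.556, G_2 = 10^(−1.92/10) = 0.6427
  Stage 3: F_3 = 10^(1.46/10) = 1.400, G_3 = 10^(16.6/10) = 45.71
  Stage 4: F_4 = 10^(8.14/10) = 6.516, G_4 = 10^(−7.66/10) = 0.1714
Friis cascade:
  F = 1.215 + (1.556 − 1)/0.8230 + (1.400 − 1)/0.5289 + (6.516 − 1)/24.18 = 2.874
NF = 10 log₁₀(2.874) = 4.59 dB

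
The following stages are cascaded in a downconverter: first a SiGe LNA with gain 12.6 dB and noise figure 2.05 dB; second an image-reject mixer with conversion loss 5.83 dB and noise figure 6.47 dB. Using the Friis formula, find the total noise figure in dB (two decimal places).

2.53 dB

Convert to linear (a loss of L dB is a gain of −L dB): F_i = 10^(NF_i/10), G_i = 10^(G_i,dB/10)
  Stage 1: F_1 = 10^(2.05/10) = 1.603, G_1 = 10^(12.6/10) = 18.20
  Stage 2: F_2 = 10^(6.47/10) = 4.436, G_2 = 10^(−5.83/10) = 0.2612
Friis cascade:
  F = 1.603 + (4.436 − 1)/18.20 = 1.792
NF = 10 log₁₀(1.792) = 2.53 dB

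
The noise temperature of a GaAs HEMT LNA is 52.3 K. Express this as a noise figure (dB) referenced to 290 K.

0.720 dB

F = 1 + T_e/T₀ = 1 + 52.3/290 = 1.18034
NF = 10 log₁₀(1.18034) = 0.720 dB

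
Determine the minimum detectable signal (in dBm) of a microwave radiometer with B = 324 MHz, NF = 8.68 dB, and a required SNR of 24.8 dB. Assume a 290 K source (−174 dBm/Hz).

Sensitivity = −174 + 10 log₁₀(B) + NF + SNR_min
= −174 + 85.11 + 8.68 + 24.8
= −55.41 dBm → −55.4 dBm

−55.4 dBm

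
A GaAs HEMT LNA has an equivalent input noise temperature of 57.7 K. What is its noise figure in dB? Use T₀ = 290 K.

F = 1 + T_e/T₀ = 1 + 57.7/290 = 1.19897
NF = 10 log₁₀(1.19897) = 0.788 dB

0.788 dB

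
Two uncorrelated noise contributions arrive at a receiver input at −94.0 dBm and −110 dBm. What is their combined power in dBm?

Convert to linear, add, convert back:
P₁ = 3.98×10⁻¹³ W, P₂ = 1.00×10⁻¹⁴ W
P_tot = 4.08×10⁻¹³ W → 10 log₁₀(P_tot / 10⁻³) = −93.9 dBm

−93.9 dBm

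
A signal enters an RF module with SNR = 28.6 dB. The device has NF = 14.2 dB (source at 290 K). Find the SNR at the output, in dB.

By definition F = SNR_in/SNR_out, so in dB: SNR_out = SNR_in − NF
SNR_out = 28.6 − 14.2 = 14.4 dB

14.4 dB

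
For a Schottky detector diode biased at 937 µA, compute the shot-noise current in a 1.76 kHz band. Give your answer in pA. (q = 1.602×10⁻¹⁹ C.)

727 pA

I_n = √(2qI·B)
2qI·B = 2 × 1.602×10⁻¹⁹ × 9.37×10⁻⁴ × 1.76×10³ = 5.28×10⁻¹⁹ A²
I_n = √(5.28×10⁻¹⁹) = 7.27×10⁻¹⁰ A = 727 pA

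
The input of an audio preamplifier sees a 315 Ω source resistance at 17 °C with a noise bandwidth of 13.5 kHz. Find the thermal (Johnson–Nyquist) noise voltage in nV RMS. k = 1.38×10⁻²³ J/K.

261 nV

T = 17 °C + 273.15 = 290.15 K
V_n = √(4kTRB)
4kTRB = 4 × 1.38×10⁻²³ × 290.15 × 3.15×10² × 1.35×10⁴ = 6.81×10⁻¹⁴ V²
V_n = √(6.81×10⁻¹⁴) = 2.61×10⁻⁷ V = 261 nV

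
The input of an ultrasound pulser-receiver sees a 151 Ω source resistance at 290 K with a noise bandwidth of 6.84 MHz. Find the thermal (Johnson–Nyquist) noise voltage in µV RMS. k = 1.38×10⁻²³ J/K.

4.07 µV

V_n = √(4kTRB)
4kTRB = 4 × 1.38×10⁻²³ × 290 × 1.51×10² × 6.84×10⁶ = 1.65×10⁻¹¹ V²
V_n = √(1.65×10⁻¹¹) = 4.07×10⁻⁶ V = 4.07 µV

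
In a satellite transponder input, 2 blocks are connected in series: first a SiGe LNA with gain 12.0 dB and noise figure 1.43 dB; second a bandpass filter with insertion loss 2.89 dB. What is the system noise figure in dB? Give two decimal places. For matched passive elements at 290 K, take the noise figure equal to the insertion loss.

1.61 dB

Convert to linear (a loss of L dB is a gain of −L dB): F_i = 10^(NF_i/10), G_i = 10^(G_i,dB/10)
  Stage 1: F_1 = 10^(1.43/10) = 1.390, G_1 = 10^(12.0/10) = 15.85
  Stage 2: F_2 = 10^(2.89/10) = 1.945, G_2 = 10^(−2.89/10) = 0.5140
Friis cascade:
  F = 1.390 + (1.945 − 1)/15.85 = 1.450
NF = 10 log₁₀(1.450) = 1.61 dB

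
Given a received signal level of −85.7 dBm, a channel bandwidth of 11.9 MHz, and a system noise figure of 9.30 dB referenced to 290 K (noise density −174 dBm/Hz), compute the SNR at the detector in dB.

8.2 dB

Noise floor: N = −174 + 10 log₁₀(B) + NF
10 log₁₀(1.19×10⁷) = 70.76 dB
N = −174 + 70.76 + 9.30 = −93.94 dBm
SNR = P_sig − N = −85.7 − (−93.94) = 8.24 dB → 8.2 dB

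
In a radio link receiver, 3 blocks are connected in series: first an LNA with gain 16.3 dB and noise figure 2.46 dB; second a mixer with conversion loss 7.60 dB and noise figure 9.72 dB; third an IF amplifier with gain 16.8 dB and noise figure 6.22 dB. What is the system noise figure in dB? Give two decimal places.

3.78 dB

Convert to linear (a loss of L dB is a gain of −L dB): F_i = 10^(NF_i/10), G_i = 10^(G_i,dB/10)
  Stage 1: F_1 = 10^(2.46/10) = 1.762, G_1 = 10^(16.3/10) = 42.66
  Stage 2: F_2 = 10^(9.72/10) = 9.376, G_2 = 10^(−7.60/10) = 0.1738
  Stage 3: F_3 = 10^(6.22/10) = 4.188, G_3 = 10^(16.8/10) = 47.86
Friis cascade:
  F = 1.762 + (9.376 − 1)/42.66 + (4.188 − 1)/7.413 = 2.388
NF = 10 log₁₀(2.388) = 3.78 dB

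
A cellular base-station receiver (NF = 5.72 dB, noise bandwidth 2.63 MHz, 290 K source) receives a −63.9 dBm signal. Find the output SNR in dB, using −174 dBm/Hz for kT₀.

40.2 dB

Noise floor: N = −174 + 10 log₁₀(B) + NF
10 log₁₀(2.63×10⁶) = 64.2 dB
N = −174 + 64.2 + 5.72 = −104.08 dBm
SNR = P_sig − N = −63.9 − (−104.08) = 40.18 dB → 40.2 dB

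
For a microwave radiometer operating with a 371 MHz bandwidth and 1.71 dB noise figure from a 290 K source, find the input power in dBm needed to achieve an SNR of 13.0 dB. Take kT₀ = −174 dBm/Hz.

Sensitivity = −174 + 10 log₁₀(B) + NF + SNR_min
= −174 + 85.69 + 1.71 + 13.0
= −73.60 dBm → −73.6 dBm

−73.6 dBm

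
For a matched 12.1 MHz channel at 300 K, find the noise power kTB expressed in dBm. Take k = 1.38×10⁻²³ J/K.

−103.0 dBm

P_n = kTB = 1.38×10⁻²³ × 300 × 1.21×10⁷ = 5.01×10⁻¹⁴ W
In dBm: 10 log₁₀(5.01×10⁻¹⁴ / 10⁻³) = −103.0 dBm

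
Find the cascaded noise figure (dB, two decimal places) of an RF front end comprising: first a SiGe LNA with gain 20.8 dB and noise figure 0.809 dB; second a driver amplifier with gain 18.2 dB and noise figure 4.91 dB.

0.87 dB

Convert to linear (a loss of L dB is a gain of −L dB): F_i = 10^(NF_i/10), G_i = 10^(G_i,dB/10)
  Stage 1: F_1 = 10^(0.809/10) = 1.205, G_1 = 10^(20.8/10) = 120.2
  Stage 2: F_2 = 10^(4.91/10) = 3.097, G_2 = 10^(18.2/10) = 66.07
Friis cascade:
  F = 1.205 + (3.097 − 1)/120.2 = 1.222
NF = 10 log₁₀(1.222) = 0.87 dB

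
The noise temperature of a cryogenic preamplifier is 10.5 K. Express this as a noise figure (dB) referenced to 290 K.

F = 1 + T_e/T₀ = 1 + 10.5/290 = 1.03621
NF = 10 log₁₀(1.03621) = 0.154 dB

0.154 dB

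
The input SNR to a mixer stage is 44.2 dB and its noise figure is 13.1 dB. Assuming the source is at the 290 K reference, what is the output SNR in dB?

By definition F = SNR_in/SNR_out, so in dB: SNR_out = SNR_in − NF
SNR_out = 44.2 − 13.1 = 31.1 dB

31.1 dB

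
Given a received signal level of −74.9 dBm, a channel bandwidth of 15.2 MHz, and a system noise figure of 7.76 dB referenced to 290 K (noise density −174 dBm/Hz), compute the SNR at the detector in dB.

Noise floor: N = −174 + 10 log₁₀(B) + NF
10 log₁₀(1.52×10⁷) = 71.82 dB
N = −174 + 71.82 + 7.76 = −94.42 dBm
SNR = P_sig − N = −74.9 − (−94.42) = 19.52 dB → 19.5 dB

19.5 dB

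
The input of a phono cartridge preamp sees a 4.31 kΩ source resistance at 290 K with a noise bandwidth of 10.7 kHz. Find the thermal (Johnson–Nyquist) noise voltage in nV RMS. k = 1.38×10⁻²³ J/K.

859 nV

V_n = √(4kTRB)
4kTRB = 4 × 1.38×10⁻²³ × 290 × 4.31×10³ × 1.07×10⁴ = 7.38×10⁻¹³ V²
V_n = √(7.38×10⁻¹³) = 8.59×10⁻⁷ V = 859 nV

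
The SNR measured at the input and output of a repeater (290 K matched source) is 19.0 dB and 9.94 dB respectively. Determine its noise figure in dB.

NF (dB) = SNR_in(dB) − SNR_out(dB) when the source is at T₀
NF = 19.0 − 9.94 = 9.06 dB

9.06 dB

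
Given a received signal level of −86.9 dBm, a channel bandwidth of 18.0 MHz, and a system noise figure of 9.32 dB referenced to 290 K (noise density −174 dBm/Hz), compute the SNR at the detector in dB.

5.2 dB

Noise floor: N = −174 + 10 log₁₀(B) + NF
10 log₁₀(1.80×10⁷) = 72.55 dB
N = −174 + 72.55 + 9.32 = −92.13 dBm
SNR = P_sig − N = −86.9 − (−92.13) = 5.23 dB → 5.2 dB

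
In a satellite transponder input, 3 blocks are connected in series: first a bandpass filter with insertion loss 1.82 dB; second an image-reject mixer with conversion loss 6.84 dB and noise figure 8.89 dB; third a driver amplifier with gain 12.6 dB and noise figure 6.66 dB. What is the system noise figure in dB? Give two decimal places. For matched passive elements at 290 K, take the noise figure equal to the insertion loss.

15.85 dB

Convert to linear (a loss of L dB is a gain of −L dB): F_i = 10^(NF_i/10), G_i = 10^(G_i,dB/10)
  Stage 1: F_1 = 10^(1.82/10) = 1.521, G_1 = 10^(−1.82/10) = 0.6577
  Stage 2: F_2 = 10^(8.89/10) = 7.745, G_2 = 10^(−6.84/10) = 0.2070
  Stage 3: F_3 = 10^(6.66/10) = 4.634, G_3 = 10^(12.6/10) = 18.20
Friis cascade:
  F = 1.521 + (7.745 − 1)/0.6577 + (4.634 − 1)/0.1361 = 38.47
NF = 10 log₁₀(38.47) = 15.85 dB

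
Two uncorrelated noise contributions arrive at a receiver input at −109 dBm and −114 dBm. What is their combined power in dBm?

−107.8 dBm

Convert to linear, add, convert back:
P₁ = 1.26×10⁻¹⁴ W, P₂ = 3.98×10⁻¹⁵ W
P_tot = 1.66×10⁻¹⁴ W → 10 log₁₀(P_tot / 10⁻³) = −107.8 dBm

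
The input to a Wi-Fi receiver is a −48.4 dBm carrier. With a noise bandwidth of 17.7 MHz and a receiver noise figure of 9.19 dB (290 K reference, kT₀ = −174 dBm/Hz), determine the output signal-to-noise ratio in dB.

43.9 dB

Noise floor: N = −174 + 10 log₁₀(B) + NF
10 log₁₀(1.77×10⁷) = 72.48 dB
N = −174 + 72.48 + 9.19 = −92.33 dBm
SNR = P_sig − N = −48.4 − (−92.33) = 43.93 dB → 43.9 dB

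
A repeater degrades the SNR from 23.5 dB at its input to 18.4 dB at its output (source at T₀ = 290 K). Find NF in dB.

5.1 dB

NF (dB) = SNR_in(dB) − SNR_out(dB) when the source is at T₀
NF = 23.5 − 18.4 = 5.1 dB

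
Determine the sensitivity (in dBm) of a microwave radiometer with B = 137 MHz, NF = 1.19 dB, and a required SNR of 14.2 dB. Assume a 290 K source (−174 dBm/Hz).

Sensitivity = −174 + 10 log₁₀(B) + NF + SNR_min
= −174 + 81.37 + 1.19 + 14.2
= −77.24 dBm → −77.2 dBm

−77.2 dBm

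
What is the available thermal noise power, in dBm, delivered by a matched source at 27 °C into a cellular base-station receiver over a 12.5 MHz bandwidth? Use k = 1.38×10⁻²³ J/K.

−102.9 dBm

T = 27 °C + 273.15 = 300.15 K
P_n = kTB = 1.38×10⁻²³ × 300.15 × 1.25×10⁷ = 5.18×10⁻¹⁴ W
In dBm: 10 log₁₀(5.18×10⁻¹⁴ / 10⁻³) = −102.9 dBm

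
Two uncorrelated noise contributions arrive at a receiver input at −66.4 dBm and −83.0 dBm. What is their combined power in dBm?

Convert to linear, add, convert back:
P₁ = 2.29×10⁻¹⁰ W, P₂ = 5.01×10⁻¹² W
P_tot = 2.34×10⁻¹⁰ W → 10 log₁₀(P_tot / 10⁻³) = −66.3 dBm

−66.3 dBm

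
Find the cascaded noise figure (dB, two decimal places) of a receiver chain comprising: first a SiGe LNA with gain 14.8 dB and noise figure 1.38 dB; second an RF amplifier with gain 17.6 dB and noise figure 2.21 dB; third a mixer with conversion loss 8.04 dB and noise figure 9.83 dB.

Convert to linear (a loss of L dB is a gain of −L dB): F_i = 10^(NF_i/10), G_i = 10^(G_i,dB/10)
  Stage 1: F_1 = 10^(1.38/10) = 1.374, G_1 = 10^(14.8/10) = 30.20
  Stage 2: F_2 = 10^(2.21/10) = 1.663, G_2 = 10^(17.6/10) = 57.54
  Stage 3: F_3 = 10^(9.83/10) = 9.616, G_3 = 10^(−8.04/10) = 0.1570
Friis cascade:
  F = 1.374 + (1.663 − 1)/30.20 + (9.616 − 1)/1738 = 1.401
NF = 10 log₁₀(1.401) = 1.46 dB

1.46 dB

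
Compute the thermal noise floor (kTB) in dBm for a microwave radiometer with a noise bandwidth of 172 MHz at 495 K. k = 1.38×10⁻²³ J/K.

P_n = kTB = 1.38×10⁻²³ × 495 × 1.72×10⁸ = 1.17×10⁻¹² W
In dBm: 10 log₁₀(1.17×10⁻¹² / 10⁻³) = −89.3 dBm

−89.3 dBm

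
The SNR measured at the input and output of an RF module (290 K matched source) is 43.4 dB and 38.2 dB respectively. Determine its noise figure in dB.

NF (dB) = SNR_in(dB) − SNR_out(dB) when the source is at T₀
NF = 43.4 − 38.2 = 5.2 dB

5.2 dB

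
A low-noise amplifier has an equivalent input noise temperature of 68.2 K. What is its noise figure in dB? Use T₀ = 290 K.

0.917 dB

F = 1 + T_e/T₀ = 1 + 68.2/290 = 1.23517
NF = 10 log₁₀(1.23517) = 0.917 dB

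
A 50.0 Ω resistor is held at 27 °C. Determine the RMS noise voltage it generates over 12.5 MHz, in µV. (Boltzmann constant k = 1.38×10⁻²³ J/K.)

3.22 µV

T = 27 °C + 273.15 = 300.15 K
V_n = √(4kTRB)
4kTRB = 4 × 1.38×10⁻²³ × 300.15 × 5.00×10¹ × 1.25×10⁷ = 1.04×10⁻¹¹ V²
V_n = √(1.04×10⁻¹¹) = 3.22×10⁻⁶ V = 3.22 µV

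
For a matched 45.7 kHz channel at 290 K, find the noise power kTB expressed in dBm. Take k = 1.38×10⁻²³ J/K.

−127.4 dBm

P_n = kTB = 1.38×10⁻²³ × 290 × 4.57×10⁴ = 1.83×10⁻¹⁶ W
In dBm: 10 log₁₀(1.83×10⁻¹⁶ / 10⁻³) = −127.4 dBm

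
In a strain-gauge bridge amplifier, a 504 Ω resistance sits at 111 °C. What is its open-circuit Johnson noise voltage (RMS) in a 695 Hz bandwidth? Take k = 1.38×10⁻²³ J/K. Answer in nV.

86.2 nV

T = 111 °C + 273.15 = 384.15 K
V_n = √(4kTRB)
4kTRB = 4 × 1.38×10⁻²³ × 384.15 × 5.04×10² × 6.95×10² = 7.43×10⁻¹⁵ V²
V_n = √(7.43×10⁻¹⁵) = 8.62×10⁻⁸ V = 86.2 nV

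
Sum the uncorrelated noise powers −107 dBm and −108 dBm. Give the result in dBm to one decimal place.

−104.5 dBm

Convert to linear, add, convert back:
P₁ = 2.00×10⁻¹⁴ W, P₂ = 1.58×10⁻¹⁴ W
P_tot = 3.58×10⁻¹⁴ W → 10 log₁₀(P_tot / 10⁻³) = −104.5 dBm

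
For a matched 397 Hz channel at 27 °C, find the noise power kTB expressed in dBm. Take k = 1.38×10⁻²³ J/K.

T = 27 °C + 273.15 = 300.15 K
P_n = kTB = 1.38×10⁻²³ × 300.15 × 3.97×10² = 1.64×10⁻¹⁸ W
In dBm: 10 log₁₀(1.64×10⁻¹⁸ / 10⁻³) = −147.8 dBm

−147.8 dBm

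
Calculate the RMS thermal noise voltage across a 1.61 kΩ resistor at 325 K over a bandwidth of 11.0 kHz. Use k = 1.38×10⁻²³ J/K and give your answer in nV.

564 nV

V_n = √(4kTRB)
4kTRB = 4 × 1.38×10⁻²³ × 325 × 1.61×10³ × 1.10×10⁴ = 3.18×10⁻¹³ V²
V_n = √(3.18×10⁻¹³) = 5.64×10⁻⁷ V = 564 nV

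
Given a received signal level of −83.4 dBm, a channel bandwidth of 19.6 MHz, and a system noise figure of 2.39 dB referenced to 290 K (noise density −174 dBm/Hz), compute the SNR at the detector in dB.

Noise floor: N = −174 + 10 log₁₀(B) + NF
10 log₁₀(1.96×10⁷) = 72.92 dB
N = −174 + 72.92 + 2.39 = −98.69 dBm
SNR = P_sig − N = −83.4 − (−98.69) = 15.29 dB → 15.3 dB

15.3 dB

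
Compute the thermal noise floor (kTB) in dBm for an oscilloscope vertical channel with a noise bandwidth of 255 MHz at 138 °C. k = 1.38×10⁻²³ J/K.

T = 138 °C + 273.15 = 411.15 K
P_n = kTB = 1.38×10⁻²³ × 411.15 × 2.55×10⁸ = 1.45×10⁻¹² W
In dBm: 10 log₁₀(1.45×10⁻¹² / 10⁻³) = −88.4 dBm

−88.4 dBm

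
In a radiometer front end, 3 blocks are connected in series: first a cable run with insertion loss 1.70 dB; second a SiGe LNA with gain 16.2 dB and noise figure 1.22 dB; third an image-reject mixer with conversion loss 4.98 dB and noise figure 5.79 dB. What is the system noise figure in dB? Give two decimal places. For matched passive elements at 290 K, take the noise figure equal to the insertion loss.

Convert to linear (a loss of L dB is a gain of −L dB): F_i = 10^(NF_i/10), G_i = 10^(G_i,dB/10)
  Stage 1: F_1 = 10^(1.70/10) = 1.479, G_1 = 10^(−1.70/10) = 0.6761
  Stage 2: F_2 = 10^(1.22/10) = 1.324, G_2 = 10^(16.2/10) = 41.69
  Stage 3: F_3 = 10^(5.79/10) = 3.793, G_3 = 10^(−4.98/10) = 0.3177
Friis cascade:
  F = 1.479 + (1.324 − 1)/0.6761 + (3.793 − 1)/28.18 = 2.058
NF = 10 log₁₀(2.058) = 3.13 dB

3.13 dB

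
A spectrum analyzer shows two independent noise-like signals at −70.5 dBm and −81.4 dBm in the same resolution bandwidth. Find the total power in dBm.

Convert to linear, add, convert back:
P₁ = 8.91×10⁻¹¹ W, P₂ = 7.24×10⁻¹² W
P_tot = 9.64×10⁻¹¹ W → 10 log₁₀(P_tot / 10⁻³) = −70.2 dBm

−70.2 dBm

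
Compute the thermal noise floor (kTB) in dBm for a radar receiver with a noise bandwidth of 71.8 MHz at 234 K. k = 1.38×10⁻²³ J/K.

−96.3 dBm

P_n = kTB = 1.38×10⁻²³ × 234 × 7.18×10⁷ = 2.32×10⁻¹³ W
In dBm: 10 log₁₀(2.32×10⁻¹³ / 10⁻³) = −96.3 dBm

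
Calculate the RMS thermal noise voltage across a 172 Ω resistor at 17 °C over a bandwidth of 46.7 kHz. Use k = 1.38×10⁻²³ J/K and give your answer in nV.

T = 17 °C + 273.15 = 290.15 K
V_n = √(4kTRB)
4kTRB = 4 × 1.38×10⁻²³ × 290.15 × 1.72×10² × 4.67×10⁴ = 1.29×10⁻¹³ V²
V_n = √(1.29×10⁻¹³) = 3.59×10⁻⁷ V = 359 nV

359 nV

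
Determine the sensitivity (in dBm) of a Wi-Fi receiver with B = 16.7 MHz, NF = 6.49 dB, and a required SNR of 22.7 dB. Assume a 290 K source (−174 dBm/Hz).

Sensitivity = −174 + 10 log₁₀(B) + NF + SNR_min
= −174 + 72.23 + 6.49 + 22.7
= −72.58 dBm → −72.6 dBm

−72.6 dBm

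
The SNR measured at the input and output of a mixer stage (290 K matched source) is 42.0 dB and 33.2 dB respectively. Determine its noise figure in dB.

NF (dB) = SNR_in(dB) − SNR_out(dB) when the source is at T₀
NF = 42.0 − 33.2 = 8.8 dB

8.8 dB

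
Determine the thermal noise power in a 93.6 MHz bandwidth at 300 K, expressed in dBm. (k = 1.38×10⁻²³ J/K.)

−94.1 dBm

P_n = kTB = 1.38×10⁻²³ × 300 × 9.36×10⁷ = 3.88×10⁻¹³ W
In dBm: 10 log₁₀(3.88×10⁻¹³ / 10⁻³) = −94.1 dBm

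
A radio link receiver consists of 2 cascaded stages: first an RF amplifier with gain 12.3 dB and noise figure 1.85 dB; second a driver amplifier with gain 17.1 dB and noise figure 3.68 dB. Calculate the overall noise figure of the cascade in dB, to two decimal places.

Convert to linear (a loss of L dB is a gain of −L dB): F_i = 10^(NF_i/10), G_i = 10^(G_i,dB/10)
  Stage 1: F_1 = 10^(1.85/10) = 1.531, G_1 = 10^(12.3/10) = 16.98
  Stage 2: F_2 = 10^(3.68/10) = 2.333, G_2 = 10^(17.1/10) = 51.29
Friis cascade:
  F = 1.531 + (2.333 − 1)/16.98 = 1.610
NF = 10 log₁₀(1.610) = 2.07 dB

2.07 dB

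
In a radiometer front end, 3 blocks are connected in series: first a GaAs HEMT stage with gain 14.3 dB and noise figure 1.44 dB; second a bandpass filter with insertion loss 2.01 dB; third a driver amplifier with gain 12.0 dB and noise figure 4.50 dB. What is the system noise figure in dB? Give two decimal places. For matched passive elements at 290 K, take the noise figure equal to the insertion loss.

Convert to linear (a loss of L dB is a gain of −L dB): F_i = 10^(NF_i/10), G_i = 10^(G_i,dB/10)
  Stage 1: F_1 = 10^(1.44/10) = 1.393, G_1 = 10^(14.3/10) = 26.92
  Stage 2: F_2 = 10^(2.01/10) = 1.589, G_2 = 10^(−2.01/10) = 0.6295
  Stage 3: F_3 = 10^(4.50/10) = 2.818, G_3 = 10^(12.0/10) = 15.85
Friis cascade:
  F = 1.393 + (1.589 − 1)/26.92 + (2.818 − 1)/16.94 = 1.522
NF = 10 log₁₀(1.522) = 1.83 dB

1.83 dB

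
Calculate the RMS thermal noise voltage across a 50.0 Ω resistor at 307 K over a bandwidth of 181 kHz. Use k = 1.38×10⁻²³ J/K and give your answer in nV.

V_n = √(4kTRB)
4kTRB = 4 × 1.38×10⁻²³ × 307 × 5.00×10¹ × 1.81×10⁵ = 1.53×10⁻¹³ V²
V_n = √(1.53×10⁻¹³) = 3.92×10⁻⁷ V = 392 nV

392 nV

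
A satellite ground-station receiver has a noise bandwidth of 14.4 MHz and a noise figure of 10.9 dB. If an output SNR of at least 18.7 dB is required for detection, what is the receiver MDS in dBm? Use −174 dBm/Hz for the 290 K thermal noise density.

Sensitivity = −174 + 10 log₁₀(B) + NF + SNR_min
= −174 + 71.58 + 10.9 + 18.7
= −72.82 dBm → −72.8 dBm

−72.8 dBm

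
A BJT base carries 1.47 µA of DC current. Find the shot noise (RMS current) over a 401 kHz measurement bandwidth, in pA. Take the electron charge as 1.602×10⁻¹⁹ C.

I_n = √(2qI·B)
2qI·B = 2 × 1.602×10⁻¹⁹ × 1.47×10⁻⁶ × 4.01×10⁵ = 1.89×10⁻¹⁹ A²
I_n = √(1.89×10⁻¹⁹) = 4.35×10⁻¹⁰ A = 435 pA

435 pA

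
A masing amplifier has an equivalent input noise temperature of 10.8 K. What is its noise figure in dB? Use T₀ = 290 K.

F = 1 + T_e/T₀ = 1 + 10.8/290 = 1.03724
NF = 10 log₁₀(1.03724) = 0.159 dB

0.159 dB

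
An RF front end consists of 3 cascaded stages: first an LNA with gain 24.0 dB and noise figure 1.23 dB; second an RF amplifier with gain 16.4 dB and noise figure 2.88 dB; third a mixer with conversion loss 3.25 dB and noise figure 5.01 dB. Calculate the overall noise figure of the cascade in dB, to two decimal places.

Convert to linear (a loss of L dB is a gain of −L dB): F_i = 10^(NF_i/10), G_i = 10^(G_i,dB/10)
  Stage 1: F_1 = 10^(1.23/10) = 1.327, G_1 = 10^(24.0/10) = 251.2
  Stage 2: F_2 = 10^(2.88/10) = 1.941, G_2 = 10^(16.4/10) = 43.65
  Stage 3: F_3 = 10^(5.01/10) = 3.170, G_3 = 10^(−3.25/10) = 0.4732
Friis cascade:
  F = 1.327 + (1.941 − 1)/251.2 + (3.170 − 1)/1.096×10⁴ = 1.331
NF = 10 log₁₀(1.331) = 1.24 dB

1.24 dB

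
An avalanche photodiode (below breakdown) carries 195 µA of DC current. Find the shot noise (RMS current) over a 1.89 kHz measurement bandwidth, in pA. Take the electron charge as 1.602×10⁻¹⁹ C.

344 pA

I_n = √(2qI·B)
2qI·B = 2 × 1.602×10⁻¹⁹ × 1.95×10⁻⁴ × 1.89×10³ = 1.18×10⁻¹⁹ A²
I_n = √(1.18×10⁻¹⁹) = 3.44×10⁻¹⁰ A = 344 pA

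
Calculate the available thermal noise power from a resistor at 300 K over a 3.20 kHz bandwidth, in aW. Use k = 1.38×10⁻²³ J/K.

P_n = kTB = 1.38×10⁻²³ × 300 × 3.20×10³ = 1.32×10⁻¹⁷ W = 13.2 aW

13.2 aW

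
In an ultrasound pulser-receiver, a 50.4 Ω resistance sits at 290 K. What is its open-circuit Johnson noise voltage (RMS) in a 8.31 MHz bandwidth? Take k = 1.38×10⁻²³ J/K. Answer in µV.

V_n = √(4kTRB)
4kTRB = 4 × 1.38×10⁻²³ × 290 × 5.04×10¹ × 8.31×10⁶ = 6.70×10⁻¹² V²
V_n = √(6.70×10⁻¹²) = 2.59×10⁻⁶ V = 2.59 µV

2.59 µV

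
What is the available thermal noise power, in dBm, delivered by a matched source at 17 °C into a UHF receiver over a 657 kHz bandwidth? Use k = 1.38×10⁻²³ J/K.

−115.8 dBm

T = 17 °C + 273.15 = 290.15 K
P_n = kTB = 1.38×10⁻²³ × 290.15 × 6.57×10⁵ = 2.63×10⁻¹⁵ W
In dBm: 10 log₁₀(2.63×10⁻¹⁵ / 10⁻³) = −115.8 dBm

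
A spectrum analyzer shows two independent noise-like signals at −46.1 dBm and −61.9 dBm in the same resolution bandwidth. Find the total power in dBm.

−46.0 dBm

Convert to linear, add, convert back:
P₁ = 2.45×10⁻⁸ W, P₂ = 6.46×10⁻¹⁰ W
P_tot = 2.52×10⁻⁸ W → 10 log₁₀(P_tot / 10⁻³) = −46.0 dBm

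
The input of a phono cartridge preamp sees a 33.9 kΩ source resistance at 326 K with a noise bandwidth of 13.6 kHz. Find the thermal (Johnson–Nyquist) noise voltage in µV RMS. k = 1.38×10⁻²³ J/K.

2.88 µV

V_n = √(4kTRB)
4kTRB = 4 × 1.38×10⁻²³ × 326 × 3.39×10⁴ × 1.36×10⁴ = 8.30×10⁻¹² V²
V_n = √(8.30×10⁻¹²) = 2.88×10⁻⁶ V = 2.88 µV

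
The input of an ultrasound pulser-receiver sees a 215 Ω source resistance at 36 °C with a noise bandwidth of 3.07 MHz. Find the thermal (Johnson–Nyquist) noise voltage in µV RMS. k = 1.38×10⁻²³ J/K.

T = 36 °C + 273.15 = 309.15 K
V_n = √(4kTRB)
4kTRB = 4 × 1.38×10⁻²³ × 309.15 × 2.15×10² × 3.07×10⁶ = 1.13×10⁻¹¹ V²
V_n = √(1.13×10⁻¹¹) = 3.36×10⁻⁶ V = 3.36 µV

3.36 µV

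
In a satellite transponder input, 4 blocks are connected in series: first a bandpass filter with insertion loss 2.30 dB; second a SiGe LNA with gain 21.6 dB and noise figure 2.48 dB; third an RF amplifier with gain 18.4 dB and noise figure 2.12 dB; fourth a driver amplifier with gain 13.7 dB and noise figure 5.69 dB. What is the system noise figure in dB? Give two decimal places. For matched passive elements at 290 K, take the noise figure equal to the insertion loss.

Convert to linear (a loss of L dB is a gain of −L dB): F_i = 10^(NF_i/10), G_i = 10^(G_i,dB/10)
  Stage 1: F_1 = 10^(2.30/10) = 1.698, G_1 = 10^(−2.30/10) = 0.5888
  Stage 2: F_2 = 10^(2.48/10) = 1.770, G_2 = 10^(21.6/10) = 144.5
  Stage 3: F_3 = 10^(2.12/10) = 1.629, G_3 = 10^(18.4/10) = 69.18
  Stage 4: F_4 = 10^(5.69/10) = 3.707, G_4 = 10^(13.7/10) = 23.44
Friis cascade:
  F = 1.698 + (1.770 − 1)/0.5888 + (1.629 − 1)/85.11 + (3.707 − 1)/5888 = 3.014
NF = 10 log₁₀(3.014) = 4.79 dB

4.79 dB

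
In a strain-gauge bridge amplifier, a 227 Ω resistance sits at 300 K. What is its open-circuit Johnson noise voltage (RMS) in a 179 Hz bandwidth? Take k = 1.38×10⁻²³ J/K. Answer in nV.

V_n = √(4kTRB)
4kTRB = 4 × 1.38×10⁻²³ × 300 × 2.27×10² × 1.79×10² = 6.73×10⁻¹⁶ V²
V_n = √(6.73×10⁻¹⁶) = 2.59×10⁻⁸ V = 25.9 nV

25.9 nV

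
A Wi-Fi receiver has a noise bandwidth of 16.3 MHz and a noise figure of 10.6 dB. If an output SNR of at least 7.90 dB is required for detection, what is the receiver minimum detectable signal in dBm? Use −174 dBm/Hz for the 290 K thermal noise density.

Sensitivity = −174 + 10 log₁₀(B) + NF + SNR_min
= −174 + 72.12 + 10.6 + 7.90
= −83.38 dBm → −83.4 dBm

−83.4 dBm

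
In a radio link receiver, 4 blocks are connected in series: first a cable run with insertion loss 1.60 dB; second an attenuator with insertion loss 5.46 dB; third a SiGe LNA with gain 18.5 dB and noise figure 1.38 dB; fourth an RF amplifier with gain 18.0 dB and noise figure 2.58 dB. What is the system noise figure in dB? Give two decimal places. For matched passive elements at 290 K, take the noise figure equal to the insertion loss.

Convert to linear (a loss of L dB is a gain of −L dB): F_i = 10^(NF_i/10), G_i = 10^(G_i,dB/10)
  Stage 1: F_1 = 10^(1.60/10) = 1.445, G_1 = 10^(−1.60/10) = 0.6918
  Stage 2: F_2 = 10^(5.46/10) = 3.516, G_2 = 10^(−5.46/10) = 0.2844
  Stage 3: F_3 = 10^(1.38/10) = 1.374, G_3 = 10^(18.5/10) = 70.79
  Stage 4: F_4 = 10^(2.58/10) = 1.811, G_4 = 10^(18.0/10) = 63.10
Friis cascade:
  F = 1.445 + (3.516 − 1)/0.6918 + (1.374 − 1)/0.1968 + (1.811 − 1)/13.93 = 7.041
NF = 10 log₁₀(7.041) = 8.48 dB

8.48 dB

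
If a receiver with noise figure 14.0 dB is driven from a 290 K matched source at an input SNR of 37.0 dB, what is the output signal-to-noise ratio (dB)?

By definition F = SNR_in/SNR_out, so in dB: SNR_out = SNR_in − NF
SNR_out = 37.0 − 14.0 = 23.0 dB

23.0 dB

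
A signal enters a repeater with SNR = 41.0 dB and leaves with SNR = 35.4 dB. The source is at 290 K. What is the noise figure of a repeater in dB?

5.6 dB

NF (dB) = SNR_in(dB) − SNR_out(dB) when the source is at T₀
NF = 41.0 − 35.4 = 5.6 dB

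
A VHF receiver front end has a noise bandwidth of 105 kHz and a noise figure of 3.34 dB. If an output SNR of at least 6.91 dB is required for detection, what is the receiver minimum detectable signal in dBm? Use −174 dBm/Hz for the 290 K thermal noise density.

−113.5 dBm

Sensitivity = −174 + 10 log₁₀(B) + NF + SNR_min
= −174 + 50.21 + 3.34 + 6.91
= −113.54 dBm → −113.5 dBm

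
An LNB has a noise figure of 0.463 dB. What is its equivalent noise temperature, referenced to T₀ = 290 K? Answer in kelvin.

F = 10^(0.463/10) = 1.1125
T_e = (F − 1)·T₀ = (1.1125 − 1) × 290 = 32.6 K

32.6 K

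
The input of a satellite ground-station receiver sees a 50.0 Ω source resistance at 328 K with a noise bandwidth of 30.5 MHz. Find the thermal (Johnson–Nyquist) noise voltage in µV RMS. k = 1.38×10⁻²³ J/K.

V_n = √(4kTRB)
4kTRB = 4 × 1.38×10⁻²³ × 328 × 5.00×10¹ × 3.05×10⁷ = 2.76×10⁻¹¹ V²
V_n = √(2.76×10⁻¹¹) = 5.25×10⁻⁶ V = 5.25 µV

5.25 µV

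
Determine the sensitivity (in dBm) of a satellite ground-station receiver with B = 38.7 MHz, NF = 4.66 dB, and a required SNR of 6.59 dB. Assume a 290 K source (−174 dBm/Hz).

−86.9 dBm

Sensitivity = −174 + 10 log₁₀(B) + NF + SNR_min
= −174 + 75.88 + 4.66 + 6.59
= −86.87 dBm → −86.9 dBm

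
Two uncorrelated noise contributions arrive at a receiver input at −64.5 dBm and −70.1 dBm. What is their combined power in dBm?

Convert to linear, add, convert back:
P₁ = 3.55×10⁻¹⁰ W, P₂ = 9.77×10⁻¹¹ W
P_tot = 4.53×10⁻¹⁰ W → 10 log₁₀(P_tot / 10⁻³) = −63.4 dBm

−63.4 dBm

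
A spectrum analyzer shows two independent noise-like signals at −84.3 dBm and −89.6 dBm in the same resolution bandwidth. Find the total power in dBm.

−83.2 dBm

Convert to linear, add, convert back:
P₁ = 3.72×10⁻¹² W, P₂ = 1.10×10⁻¹² W
P_tot = 4.81×10⁻¹² W → 10 log₁₀(P_tot / 10⁻³) = −83.2 dBm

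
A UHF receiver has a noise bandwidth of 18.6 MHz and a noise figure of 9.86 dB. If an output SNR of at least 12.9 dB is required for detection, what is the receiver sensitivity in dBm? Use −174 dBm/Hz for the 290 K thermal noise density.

Sensitivity = −174 + 10 log₁₀(B) + NF + SNR_min
= −174 + 72.7 + 9.86 + 12.9
= −78.54 dBm → −78.5 dBm

−78.5 dBm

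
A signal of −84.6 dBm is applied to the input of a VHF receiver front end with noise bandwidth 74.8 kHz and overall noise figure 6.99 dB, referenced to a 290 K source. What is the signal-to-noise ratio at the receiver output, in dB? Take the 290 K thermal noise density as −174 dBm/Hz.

Noise floor: N = −174 + 10 log₁₀(B) + NF
10 log₁₀(7.48×10⁴) = 48.74 dB
N = −174 + 48.74 + 6.99 = −118.27 dBm
SNR = P_sig − N = −84.6 − (−118.27) = 33.67 dB → 33.7 dB

33.7 dB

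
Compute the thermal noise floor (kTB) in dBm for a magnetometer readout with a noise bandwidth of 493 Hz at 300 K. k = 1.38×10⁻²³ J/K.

−146.9 dBm

P_n = kTB = 1.38×10⁻²³ × 300 × 4.93×10² = 2.04×10⁻¹⁸ W
In dBm: 10 log₁₀(2.04×10⁻¹⁸ / 10⁻³) = −146.9 dBm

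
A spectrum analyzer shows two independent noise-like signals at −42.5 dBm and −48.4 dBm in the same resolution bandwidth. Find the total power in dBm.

Convert to linear, add, convert back:
P₁ = 5.62×10⁻⁸ W, P₂ = 1.45×10⁻⁸ W
P_tot = 7.07×10⁻⁸ W → 10 log₁₀(P_tot / 10⁻³) = −41.5 dBm

−41.5 dBm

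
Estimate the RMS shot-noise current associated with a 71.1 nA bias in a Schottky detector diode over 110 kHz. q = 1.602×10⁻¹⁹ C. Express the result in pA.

50.1 pA

I_n = √(2qI·B)
2qI·B = 2 × 1.602×10⁻¹⁹ × 7.11×10⁻⁸ × 1.10×10⁵ = 2.51×10⁻²¹ A²
I_n = √(2.51×10⁻²¹) = 5.01×10⁻¹¹ A = 50.1 pA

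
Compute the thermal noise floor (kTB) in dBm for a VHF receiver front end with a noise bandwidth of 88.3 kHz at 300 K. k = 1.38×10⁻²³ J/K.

P_n = kTB = 1.38×10⁻²³ × 300 × 8.83×10⁴ = 3.66×10⁻¹⁶ W
In dBm: 10 log₁₀(3.66×10⁻¹⁶ / 10⁻³) = −124.4 dBm

−124.4 dBm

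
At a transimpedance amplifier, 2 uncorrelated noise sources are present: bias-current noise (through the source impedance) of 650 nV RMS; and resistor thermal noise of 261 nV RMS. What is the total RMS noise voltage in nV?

700 nV

Uncorrelated sources add in power (mean-square): V_tot = √(ΣV_i²)
V_tot = √[(6.50×10⁻⁷)² + (2.61×10⁻⁷)²] = 7.00×10⁻⁷ V = 700 nV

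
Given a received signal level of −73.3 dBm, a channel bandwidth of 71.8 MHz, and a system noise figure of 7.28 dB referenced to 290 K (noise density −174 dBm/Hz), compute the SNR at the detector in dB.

14.9 dB

Noise floor: N = −174 + 10 log₁₀(B) + NF
10 log₁₀(7.18×10⁷) = 78.56 dB
N = −174 + 78.56 + 7.28 = −88.16 dBm
SNR = P_sig − N = −73.3 − (−88.16) = 14.86 dB → 14.9 dB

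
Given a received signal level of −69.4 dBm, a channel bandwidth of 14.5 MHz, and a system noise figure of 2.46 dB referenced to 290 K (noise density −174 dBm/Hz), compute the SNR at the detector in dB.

Noise floor: N = −174 + 10 log₁₀(B) + NF
10 log₁₀(1.45×10⁷) = 71.61 dB
N = −174 + 71.61 + 2.46 = −99.93 dBm
SNR = P_sig − N = −69.4 − (−99.93) = 30.53 dB → 30.5 dB

30.5 dB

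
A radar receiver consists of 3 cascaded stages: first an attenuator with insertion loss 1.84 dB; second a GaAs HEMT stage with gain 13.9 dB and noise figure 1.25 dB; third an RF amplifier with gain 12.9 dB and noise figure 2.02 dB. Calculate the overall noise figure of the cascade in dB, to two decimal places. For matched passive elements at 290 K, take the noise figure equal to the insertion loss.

3.17 dB

Convert to linear (a loss of L dB is a gain of −L dB): F_i = 10^(NF_i/10), G_i = 10^(G_i,dB/10)
  Stage 1: F_1 = 10^(1.84/10) = 1.528, G_1 = 10^(−1.84/10) = 0.6546
  Stage 2: F_2 = 10^(1.25/10) = 1.334, G_2 = 10^(13.9/10) = 24.55
  Stage 3: F_3 = 10^(2.02/10) = 1.592, G_3 = 10^(12.9/10) = 19.50
Friis cascade:
  F = 1.528 + (1.334 − 1)/0.6546 + (1.592 − 1)/16.07 = 2.074
NF = 10 log₁₀(2.074) = 3.17 dB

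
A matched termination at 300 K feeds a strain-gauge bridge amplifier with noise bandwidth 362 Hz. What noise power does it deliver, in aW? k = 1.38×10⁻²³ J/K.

1.50 aW

P_n = kTB = 1.38×10⁻²³ × 300 × 3.62×10² = 1.50×10⁻¹⁸ W = 1.50 aW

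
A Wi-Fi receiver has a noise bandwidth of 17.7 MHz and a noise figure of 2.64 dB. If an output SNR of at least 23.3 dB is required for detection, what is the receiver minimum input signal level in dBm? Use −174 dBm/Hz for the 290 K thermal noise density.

−75.6 dBm

Sensitivity = −174 + 10 log₁₀(B) + NF + SNR_min
= −174 + 72.48 + 2.64 + 23.3
= −75.58 dBm → −75.6 dBm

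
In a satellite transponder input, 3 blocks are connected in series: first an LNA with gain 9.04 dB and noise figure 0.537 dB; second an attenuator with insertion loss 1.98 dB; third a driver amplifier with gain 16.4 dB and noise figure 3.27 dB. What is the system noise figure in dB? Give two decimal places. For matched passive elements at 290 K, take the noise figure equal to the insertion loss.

Convert to linear (a loss of L dB is a gain of −L dB): F_i = 10^(NF_i/10), G_i = 10^(G_i,dB/10)
  Stage 1: F_1 = 10^(0.537/10) = 1.132, G_1 = 10^(9.04/10) = 8.017
  Stage 2: F_2 = 10^(1.98/10) = 1.578, G_2 = 10^(−1.98/10) = 0.6339
  Stage 3: F_3 = 10^(3.27/10) = 2.123, G_3 = 10^(16.4/10) = 43.65
Friis cascade:
  F = 1.132 + (1.578 − 1)/8.017 + (2.123 − 1)/5.082 = 1.425
NF = 10 log₁₀(1.425) = 1.54 dB

1.54 dB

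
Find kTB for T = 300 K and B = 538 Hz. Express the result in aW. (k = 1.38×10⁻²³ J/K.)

P_n = kTB = 1.38×10⁻²³ × 300 × 5.38×10² = 2.23×10⁻¹⁸ W = 2.23 aW

2.23 aW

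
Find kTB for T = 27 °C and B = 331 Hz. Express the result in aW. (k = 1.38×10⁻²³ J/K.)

1.37 aW

T = 27 °C + 273.15 = 300.15 K
P_n = kTB = 1.38×10⁻²³ × 300.15 × 3.31×10² = 1.37×10⁻¹⁸ W = 1.37 aW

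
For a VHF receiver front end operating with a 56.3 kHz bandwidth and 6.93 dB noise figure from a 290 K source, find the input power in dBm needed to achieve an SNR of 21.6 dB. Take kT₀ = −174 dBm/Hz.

−98.0 dBm

Sensitivity = −174 + 10 log₁₀(B) + NF + SNR_min
= −174 + 47.51 + 6.93 + 21.6
= −97.96 dBm → −98.0 dBm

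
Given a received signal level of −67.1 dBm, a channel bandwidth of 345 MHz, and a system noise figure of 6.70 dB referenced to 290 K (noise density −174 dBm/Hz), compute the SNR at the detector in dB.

14.8 dB

Noise floor: N = −174 + 10 log₁₀(B) + NF
10 log₁₀(3.45×10⁸) = 85.38 dB
N = −174 + 85.38 + 6.70 = −81.92 dBm
SNR = P_sig − N = −67.1 − (−81.92) = 14.82 dB → 14.8 dB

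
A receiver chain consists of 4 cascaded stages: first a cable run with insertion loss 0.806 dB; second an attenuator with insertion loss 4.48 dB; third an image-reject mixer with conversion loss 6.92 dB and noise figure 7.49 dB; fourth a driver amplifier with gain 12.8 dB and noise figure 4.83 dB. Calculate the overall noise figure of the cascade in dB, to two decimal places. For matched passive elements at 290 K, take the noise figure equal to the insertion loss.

17.23 dB

Convert to linear (a loss of L dB is a gain of −L dB): F_i = 10^(NF_i/10), G_i = 10^(G_i,dB/10)
  Stage 1: F_1 = 10^(0.806/10) = 1.204, G_1 = 10^(−0.806/10) = 0.8306
  Stage 2: F_2 = 10^(4.48/10) = 2.805, G_2 = 10^(−4.48/10) = 0.3565
  Stage 3: F_3 = 10^(7.49/10) = 5.610, G_3 = 10^(−6.92/10) = 0.2032
  Stage 4: F_4 = 10^(4.83/10) = 3.041, G_4 = 10^(12.8/10) = 19.05
Friis cascade:
  F = 1.204 + (2.805 − 1)/0.8306 + (5.610 − 1)/0.2961 + (3.041 − 1)/0.06017 = 52.87
NF = 10 log₁₀(52.87) = 17.23 dB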